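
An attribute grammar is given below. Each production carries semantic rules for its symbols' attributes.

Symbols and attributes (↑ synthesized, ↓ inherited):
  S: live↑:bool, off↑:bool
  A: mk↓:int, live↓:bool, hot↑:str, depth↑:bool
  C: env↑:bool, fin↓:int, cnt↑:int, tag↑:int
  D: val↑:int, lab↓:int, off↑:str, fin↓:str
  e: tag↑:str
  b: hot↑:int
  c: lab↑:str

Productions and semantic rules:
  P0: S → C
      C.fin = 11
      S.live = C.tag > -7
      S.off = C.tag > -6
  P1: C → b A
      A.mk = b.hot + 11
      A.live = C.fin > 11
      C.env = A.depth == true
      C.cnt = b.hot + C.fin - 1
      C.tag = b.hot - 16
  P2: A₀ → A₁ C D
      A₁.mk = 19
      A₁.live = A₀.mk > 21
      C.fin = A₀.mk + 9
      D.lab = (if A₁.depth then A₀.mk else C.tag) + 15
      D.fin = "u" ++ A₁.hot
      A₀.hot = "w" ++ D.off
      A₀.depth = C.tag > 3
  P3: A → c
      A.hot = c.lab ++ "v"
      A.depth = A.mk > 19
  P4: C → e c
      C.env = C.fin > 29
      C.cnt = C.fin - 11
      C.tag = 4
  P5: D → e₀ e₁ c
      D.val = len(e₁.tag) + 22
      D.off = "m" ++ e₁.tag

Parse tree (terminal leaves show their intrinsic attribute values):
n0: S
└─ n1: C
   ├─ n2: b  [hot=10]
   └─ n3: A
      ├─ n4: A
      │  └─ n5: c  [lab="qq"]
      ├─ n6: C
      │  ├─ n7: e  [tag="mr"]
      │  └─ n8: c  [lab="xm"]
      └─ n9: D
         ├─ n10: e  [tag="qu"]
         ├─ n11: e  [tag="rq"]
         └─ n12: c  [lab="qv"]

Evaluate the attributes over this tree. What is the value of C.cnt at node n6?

19

1. n1.fin = 11  [11]
2. n2.hot = 10  [terminal]
3. n3.mk = 21  [b.hot + 11]
4. n3.live = false  [C.fin > 11]
5. n4.mk = 19  [19]
6. n4.live = false  [A₀.mk > 21]
7. n5.lab = "qq"  [terminal]
8. n4.hot = "qqv"  [c.lab ++ "v"]
9. n4.depth = false  [A.mk > 19]
10. n6.fin = 30  [A₀.mk + 9]
11. n7.tag = "mr"  [terminal]
12. n8.lab = "xm"  [terminal]
13. n6.env = true  [C.fin > 29]
14. n6.cnt = 19  [C.fin - 11]
15. n6.tag = 4  [4]
16. n9.lab = 19  [(if A₁.depth then A₀.mk else C.tag) + 15]
17. n9.fin = "uqqv"  ["u" ++ A₁.hot]
18. n10.tag = "qu"  [terminal]
19. n11.tag = "rq"  [terminal]
20. n12.lab = "qv"  [terminal]
21. n9.val = 24  [len(e₁.tag) + 22]
22. n9.off = "mrq"  ["m" ++ e₁.tag]
23. n3.hot = "wmrq"  ["w" ++ D.off]
24. n3.depth = true  [C.tag > 3]
25. n1.env = true  [A.depth == true]
26. n1.cnt = 20  [b.hot + C.fin - 1]
27. n1.tag = -6  [b.hot - 16]
28. n0.live = true  [C.tag > -7]
29. n0.off = false  [C.tag > -6]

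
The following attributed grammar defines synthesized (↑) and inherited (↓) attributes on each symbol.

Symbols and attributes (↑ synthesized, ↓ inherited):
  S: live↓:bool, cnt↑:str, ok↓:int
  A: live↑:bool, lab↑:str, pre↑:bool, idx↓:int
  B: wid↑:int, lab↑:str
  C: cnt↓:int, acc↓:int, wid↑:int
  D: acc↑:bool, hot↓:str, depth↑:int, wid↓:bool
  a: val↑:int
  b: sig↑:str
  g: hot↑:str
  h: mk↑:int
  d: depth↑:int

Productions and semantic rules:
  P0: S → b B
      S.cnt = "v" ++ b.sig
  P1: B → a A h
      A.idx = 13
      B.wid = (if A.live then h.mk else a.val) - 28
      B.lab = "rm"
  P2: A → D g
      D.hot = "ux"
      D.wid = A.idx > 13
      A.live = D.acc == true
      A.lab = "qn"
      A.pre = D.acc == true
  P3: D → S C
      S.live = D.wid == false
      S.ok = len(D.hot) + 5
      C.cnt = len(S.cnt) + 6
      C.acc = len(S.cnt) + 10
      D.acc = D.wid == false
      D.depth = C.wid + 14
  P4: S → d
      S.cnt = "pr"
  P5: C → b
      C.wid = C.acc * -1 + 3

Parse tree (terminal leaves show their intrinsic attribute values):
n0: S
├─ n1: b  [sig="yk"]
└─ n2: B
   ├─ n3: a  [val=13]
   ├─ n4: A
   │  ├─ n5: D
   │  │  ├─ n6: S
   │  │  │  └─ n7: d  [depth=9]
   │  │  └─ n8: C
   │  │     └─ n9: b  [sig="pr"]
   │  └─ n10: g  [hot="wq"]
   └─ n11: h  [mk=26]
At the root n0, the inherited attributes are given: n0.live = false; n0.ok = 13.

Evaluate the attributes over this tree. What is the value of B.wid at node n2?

-2

1. n0.live = false  [given at root]
2. n0.ok = 13  [given at root]
3. n1.sig = "yk"  [terminal]
4. n3.val = 13  [terminal]
5. n4.idx = 13  [13]
6. n5.hot = "ux"  ["ux"]
7. n5.wid = false  [A.idx > 13]
8. n6.live = true  [D.wid == false]
9. n6.ok = 7  [len(D.hot) + 5]
10. n7.depth = 9  [terminal]
11. n6.cnt = "pr"  ["pr"]
12. n8.cnt = 8  [len(S.cnt) + 6]
13. n8.acc = 12  [len(S.cnt) + 10]
14. n9.sig = "pr"  [terminal]
15. n8.wid = -9  [C.acc * -1 + 3]
16. n5.acc = true  [D.wid == false]
17. n5.depth = 5  [C.wid + 14]
18. n10.hot = "wq"  [terminal]
19. n4.live = true  [D.acc == true]
20. n4.lab = "qn"  ["qn"]
21. n4.pre = true  [D.acc == true]
22. n11.mk = 26  [terminal]
23. n2.wid = -2  [(if A.live then h.mk else a.val) - 28]
24. n2.lab = "rm"  ["rm"]
25. n0.cnt = "vyk"  ["v" ++ b.sig]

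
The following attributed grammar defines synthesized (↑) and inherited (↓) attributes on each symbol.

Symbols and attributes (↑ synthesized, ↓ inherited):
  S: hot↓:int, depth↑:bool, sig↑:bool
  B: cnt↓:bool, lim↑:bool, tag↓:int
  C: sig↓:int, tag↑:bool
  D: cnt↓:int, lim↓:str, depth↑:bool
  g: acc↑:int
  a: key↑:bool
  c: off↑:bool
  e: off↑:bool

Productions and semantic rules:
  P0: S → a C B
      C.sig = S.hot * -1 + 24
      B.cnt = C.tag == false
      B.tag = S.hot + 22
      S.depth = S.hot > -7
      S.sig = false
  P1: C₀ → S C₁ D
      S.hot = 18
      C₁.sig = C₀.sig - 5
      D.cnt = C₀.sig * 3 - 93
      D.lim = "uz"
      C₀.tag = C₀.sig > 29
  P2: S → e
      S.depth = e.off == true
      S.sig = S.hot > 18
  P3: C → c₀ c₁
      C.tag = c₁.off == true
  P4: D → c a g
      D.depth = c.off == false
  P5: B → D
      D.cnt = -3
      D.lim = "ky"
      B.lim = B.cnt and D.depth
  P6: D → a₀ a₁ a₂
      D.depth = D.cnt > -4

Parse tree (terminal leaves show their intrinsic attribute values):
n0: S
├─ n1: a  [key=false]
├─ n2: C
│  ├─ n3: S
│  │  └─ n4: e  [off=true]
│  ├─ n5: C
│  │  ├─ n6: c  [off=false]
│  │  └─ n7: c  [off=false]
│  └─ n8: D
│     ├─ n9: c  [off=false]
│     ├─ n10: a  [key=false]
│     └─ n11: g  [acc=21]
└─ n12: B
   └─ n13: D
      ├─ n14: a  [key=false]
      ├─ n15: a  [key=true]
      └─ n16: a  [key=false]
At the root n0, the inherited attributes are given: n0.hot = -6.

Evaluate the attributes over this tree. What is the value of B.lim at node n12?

false

1. n0.hot = -6  [given at root]
2. n1.key = false  [terminal]
3. n2.sig = 30  [S.hot * -1 + 24]
4. n3.hot = 18  [18]
5. n4.off = true  [terminal]
6. n3.depth = true  [e.off == true]
7. n3.sig = false  [S.hot > 18]
8. n5.sig = 25  [C₀.sig - 5]
9. n6.off = false  [terminal]
10. n7.off = false  [terminal]
11. n5.tag = false  [c₁.off == true]
12. n8.cnt = -3  [C₀.sig * 3 - 93]
13. n8.lim = "uz"  ["uz"]
14. n9.off = false  [terminal]
15. n10.key = false  [terminal]
16. n11.acc = 21  [terminal]
17. n8.depth = true  [c.off == false]
18. n2.tag = true  [C₀.sig > 29]
19. n12.cnt = false  [C.tag == false]
20. n12.tag = 16  [S.hot + 22]
21. n13.cnt = -3  [-3]
22. n13.lim = "ky"  ["ky"]
23. n14.key = false  [terminal]
24. n15.key = true  [terminal]
25. n16.key = false  [terminal]
26. n13.depth = true  [D.cnt > -4]
27. n12.lim = false  [B.cnt and D.depth]
28. n0.depth = true  [S.hot > -7]
29. n0.sig = false  [false]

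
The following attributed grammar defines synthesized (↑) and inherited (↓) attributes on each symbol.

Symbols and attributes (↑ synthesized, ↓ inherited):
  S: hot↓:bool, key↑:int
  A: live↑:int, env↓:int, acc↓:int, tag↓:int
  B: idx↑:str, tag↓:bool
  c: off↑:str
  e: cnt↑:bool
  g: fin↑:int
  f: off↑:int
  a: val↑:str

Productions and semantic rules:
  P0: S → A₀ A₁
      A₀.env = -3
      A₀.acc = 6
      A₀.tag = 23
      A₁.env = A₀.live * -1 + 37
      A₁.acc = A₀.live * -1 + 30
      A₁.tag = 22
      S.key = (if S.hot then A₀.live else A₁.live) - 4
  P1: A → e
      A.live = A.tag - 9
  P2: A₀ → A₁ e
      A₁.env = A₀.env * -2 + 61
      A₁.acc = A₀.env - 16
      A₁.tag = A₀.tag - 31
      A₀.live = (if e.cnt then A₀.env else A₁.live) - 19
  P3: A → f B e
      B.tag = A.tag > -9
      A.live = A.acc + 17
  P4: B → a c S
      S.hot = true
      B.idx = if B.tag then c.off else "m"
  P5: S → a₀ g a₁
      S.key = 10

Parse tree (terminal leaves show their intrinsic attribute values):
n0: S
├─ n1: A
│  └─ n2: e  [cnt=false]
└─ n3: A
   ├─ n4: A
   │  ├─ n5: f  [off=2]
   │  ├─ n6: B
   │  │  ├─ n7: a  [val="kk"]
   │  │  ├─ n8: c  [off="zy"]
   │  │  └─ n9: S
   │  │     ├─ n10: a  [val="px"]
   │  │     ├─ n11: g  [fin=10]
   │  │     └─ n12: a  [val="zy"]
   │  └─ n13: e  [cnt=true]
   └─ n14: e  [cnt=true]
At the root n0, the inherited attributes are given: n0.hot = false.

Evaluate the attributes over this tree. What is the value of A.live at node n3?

1. n0.hot = false  [given at root]
2. n1.env = -3  [-3]
3. n1.acc = 6  [6]
4. n1.tag = 23  [23]
5. n2.cnt = false  [terminal]
6. n1.live = 14  [A.tag - 9]
7. n3.env = 23  [A₀.live * -1 + 37]
8. n3.acc = 16  [A₀.live * -1 + 30]
9. n3.tag = 22  [22]
10. n4.env = 15  [A₀.env * -2 + 61]
11. n4.acc = 7  [A₀.env - 16]
12. n4.tag = -9  [A₀.tag - 31]
13. n5.off = 2  [terminal]
14. n6.tag = false  [A.tag > -9]
15. n7.val = "kk"  [terminal]
16. n8.off = "zy"  [terminal]
17. n9.hot = true  [true]
18. n10.val = "px"  [terminal]
19. n11.fin = 10  [terminal]
20. n12.val = "zy"  [terminal]
21. n9.key = 10  [10]
22. n6.idx = "m"  [if B.tag then c.off else "m"]
23. n13.cnt = true  [terminal]
24. n4.live = 24  [A.acc + 17]
25. n14.cnt = true  [terminal]
26. n3.live = 4  [(if e.cnt then A₀.env else A₁.live) - 19]
27. n0.key = 0  [(if S.hot then A₀.live else A₁.live) - 4]

4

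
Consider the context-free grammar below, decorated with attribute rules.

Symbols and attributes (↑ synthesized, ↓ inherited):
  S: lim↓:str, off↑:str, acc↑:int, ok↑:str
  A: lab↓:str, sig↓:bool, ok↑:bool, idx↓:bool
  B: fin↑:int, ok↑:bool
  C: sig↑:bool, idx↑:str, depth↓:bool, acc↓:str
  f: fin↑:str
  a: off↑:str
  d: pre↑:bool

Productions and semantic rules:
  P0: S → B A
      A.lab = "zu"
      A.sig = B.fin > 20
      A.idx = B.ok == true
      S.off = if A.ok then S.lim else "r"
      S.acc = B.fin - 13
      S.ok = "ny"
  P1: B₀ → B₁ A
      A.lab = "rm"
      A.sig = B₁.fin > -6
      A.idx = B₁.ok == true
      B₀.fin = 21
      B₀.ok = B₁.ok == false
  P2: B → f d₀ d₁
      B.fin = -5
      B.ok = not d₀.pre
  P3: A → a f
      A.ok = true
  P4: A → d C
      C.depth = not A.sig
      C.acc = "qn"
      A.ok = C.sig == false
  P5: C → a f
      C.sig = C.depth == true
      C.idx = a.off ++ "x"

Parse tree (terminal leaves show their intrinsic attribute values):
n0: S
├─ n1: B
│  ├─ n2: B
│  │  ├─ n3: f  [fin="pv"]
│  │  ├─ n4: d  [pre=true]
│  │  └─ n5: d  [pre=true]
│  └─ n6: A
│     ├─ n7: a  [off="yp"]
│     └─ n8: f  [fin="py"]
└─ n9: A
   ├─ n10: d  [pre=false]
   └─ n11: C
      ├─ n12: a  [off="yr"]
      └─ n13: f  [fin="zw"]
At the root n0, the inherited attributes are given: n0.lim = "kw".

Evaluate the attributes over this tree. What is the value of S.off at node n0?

1. n0.lim = "kw"  [given at root]
2. n3.fin = "pv"  [terminal]
3. n4.pre = true  [terminal]
4. n5.pre = true  [terminal]
5. n2.fin = -5  [-5]
6. n2.ok = false  [not d₀.pre]
7. n6.lab = "rm"  ["rm"]
8. n6.sig = true  [B₁.fin > -6]
9. n6.idx = false  [B₁.ok == true]
10. n7.off = "yp"  [terminal]
11. n8.fin = "py"  [terminal]
12. n6.ok = true  [true]
13. n1.fin = 21  [21]
14. n1.ok = true  [B₁.ok == false]
15. n9.lab = "zu"  ["zu"]
16. n9.sig = true  [B.fin > 20]
17. n9.idx = true  [B.ok == true]
18. n10.pre = false  [terminal]
19. n11.depth = false  [not A.sig]
20. n11.acc = "qn"  ["qn"]
21. n12.off = "yr"  [terminal]
22. n13.fin = "zw"  [terminal]
23. n11.sig = false  [C.depth == true]
24. n11.idx = "yrx"  [a.off ++ "x"]
25. n9.ok = true  [C.sig == false]
26. n0.off = "kw"  [if A.ok then S.lim else "r"]
27. n0.acc = 8  [B.fin - 13]
28. n0.ok = "ny"  ["ny"]

"kw"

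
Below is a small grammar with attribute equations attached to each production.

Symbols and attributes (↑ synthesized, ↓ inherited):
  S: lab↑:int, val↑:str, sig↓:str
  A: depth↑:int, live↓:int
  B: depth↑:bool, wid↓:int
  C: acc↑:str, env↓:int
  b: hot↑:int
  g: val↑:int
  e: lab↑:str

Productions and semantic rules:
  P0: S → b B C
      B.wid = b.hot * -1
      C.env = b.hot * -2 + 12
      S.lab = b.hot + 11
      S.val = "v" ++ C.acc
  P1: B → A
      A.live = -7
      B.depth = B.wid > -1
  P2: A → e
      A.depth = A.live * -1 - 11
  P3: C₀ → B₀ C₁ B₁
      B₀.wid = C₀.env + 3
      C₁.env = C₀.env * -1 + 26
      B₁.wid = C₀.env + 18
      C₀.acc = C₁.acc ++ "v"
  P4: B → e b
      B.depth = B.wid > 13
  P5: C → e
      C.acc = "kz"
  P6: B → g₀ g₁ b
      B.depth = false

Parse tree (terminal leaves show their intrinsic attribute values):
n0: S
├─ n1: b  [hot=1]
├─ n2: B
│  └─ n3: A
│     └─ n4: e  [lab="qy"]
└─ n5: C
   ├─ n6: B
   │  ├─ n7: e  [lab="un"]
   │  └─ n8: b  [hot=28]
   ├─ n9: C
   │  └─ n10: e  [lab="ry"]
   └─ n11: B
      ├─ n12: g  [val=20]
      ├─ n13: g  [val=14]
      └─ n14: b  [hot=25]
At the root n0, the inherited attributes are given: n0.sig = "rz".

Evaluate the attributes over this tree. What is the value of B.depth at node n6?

1. n0.sig = "rz"  [given at root]
2. n1.hot = 1  [terminal]
3. n2.wid = -1  [b.hot * -1]
4. n3.live = -7  [-7]
5. n4.lab = "qy"  [terminal]
6. n3.depth = -4  [A.live * -1 - 11]
7. n2.depth = false  [B.wid > -1]
8. n5.env = 10  [b.hot * -2 + 12]
9. n6.wid = 13  [C₀.env + 3]
10. n7.lab = "un"  [terminal]
11. n8.hot = 28  [terminal]
12. n6.depth = false  [B.wid > 13]
13. n9.env = 16  [C₀.env * -1 + 26]
14. n10.lab = "ry"  [terminal]
15. n9.acc = "kz"  ["kz"]
16. n11.wid = 28  [C₀.env + 18]
17. n12.val = 20  [terminal]
18. n13.val = 14  [terminal]
19. n14.hot = 25  [terminal]
20. n11.depth = false  [false]
21. n5.acc = "kzv"  [C₁.acc ++ "v"]
22. n0.lab = 12  [b.hot + 11]
23. n0.val = "vkzv"  ["v" ++ C.acc]

false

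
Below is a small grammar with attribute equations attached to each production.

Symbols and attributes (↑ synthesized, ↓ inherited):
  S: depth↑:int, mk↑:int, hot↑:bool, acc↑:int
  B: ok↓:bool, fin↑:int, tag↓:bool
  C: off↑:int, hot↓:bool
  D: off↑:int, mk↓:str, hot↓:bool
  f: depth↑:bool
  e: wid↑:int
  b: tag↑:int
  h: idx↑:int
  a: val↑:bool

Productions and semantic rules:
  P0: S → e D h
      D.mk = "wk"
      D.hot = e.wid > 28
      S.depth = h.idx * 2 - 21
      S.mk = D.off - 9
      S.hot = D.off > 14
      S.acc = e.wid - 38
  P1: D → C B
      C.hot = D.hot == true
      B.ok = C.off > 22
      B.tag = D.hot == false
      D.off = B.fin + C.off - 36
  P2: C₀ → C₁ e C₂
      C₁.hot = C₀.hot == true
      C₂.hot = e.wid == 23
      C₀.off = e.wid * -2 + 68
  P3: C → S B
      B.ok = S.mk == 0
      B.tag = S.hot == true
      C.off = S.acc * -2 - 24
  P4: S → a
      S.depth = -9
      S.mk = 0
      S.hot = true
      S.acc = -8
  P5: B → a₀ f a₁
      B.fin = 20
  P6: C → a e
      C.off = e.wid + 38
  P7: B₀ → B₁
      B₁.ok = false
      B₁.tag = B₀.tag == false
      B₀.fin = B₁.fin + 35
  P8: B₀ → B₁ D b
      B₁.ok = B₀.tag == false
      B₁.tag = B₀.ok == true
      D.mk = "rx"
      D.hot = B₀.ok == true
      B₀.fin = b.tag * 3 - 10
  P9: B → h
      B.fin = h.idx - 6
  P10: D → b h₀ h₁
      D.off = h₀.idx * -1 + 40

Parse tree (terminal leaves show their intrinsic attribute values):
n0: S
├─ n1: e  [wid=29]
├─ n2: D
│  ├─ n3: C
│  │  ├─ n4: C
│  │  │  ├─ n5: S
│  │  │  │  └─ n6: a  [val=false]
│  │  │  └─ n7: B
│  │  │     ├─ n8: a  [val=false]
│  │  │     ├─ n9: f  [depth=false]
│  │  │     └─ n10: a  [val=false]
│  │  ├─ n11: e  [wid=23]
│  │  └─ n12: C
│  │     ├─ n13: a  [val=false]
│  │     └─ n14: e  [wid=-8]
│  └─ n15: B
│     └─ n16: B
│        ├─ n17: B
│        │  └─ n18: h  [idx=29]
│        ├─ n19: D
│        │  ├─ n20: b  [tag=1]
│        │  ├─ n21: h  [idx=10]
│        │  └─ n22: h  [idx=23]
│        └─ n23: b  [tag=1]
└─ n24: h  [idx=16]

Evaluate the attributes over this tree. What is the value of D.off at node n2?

1. n1.wid = 29  [terminal]
2. n2.mk = "wk"  ["wk"]
3. n2.hot = true  [e.wid > 28]
4. n3.hot = true  [D.hot == true]
5. n4.hot = true  [C₀.hot == true]
6. n6.val = false  [terminal]
7. n5.depth = -9  [-9]
8. n5.mk = 0  [0]
9. n5.hot = true  [true]
10. n5.acc = -8  [-8]
11. n7.ok = true  [S.mk == 0]
12. n7.tag = true  [S.hot == true]
13. n8.val = false  [terminal]
14. n9.depth = false  [terminal]
15. n10.val = false  [terminal]
16. n7.fin = 20  [20]
17. n4.off = -8  [S.acc * -2 - 24]
18. n11.wid = 23  [terminal]
19. n12.hot = true  [e.wid == 23]
20. n13.val = false  [terminal]
21. n14.wid = -8  [terminal]
22. n12.off = 30  [e.wid + 38]
23. n3.off = 22  [e.wid * -2 + 68]
24. n15.ok = false  [C.off > 22]
25. n15.tag = false  [D.hot == false]
26. n16.ok = false  [false]
27. n16.tag = true  [B₀.tag == false]
28. n17.ok = false  [B₀.tag == false]
29. n17.tag = false  [B₀.ok == true]
30. n18.idx = 29  [terminal]
31. n17.fin = 23  [h.idx - 6]
32. n19.mk = "rx"  ["rx"]
33. n19.hot = false  [B₀.ok == true]
34. n20.tag = 1  [terminal]
35. n21.idx = 10  [terminal]
36. n22.idx = 23  [terminal]
37. n19.off = 30  [h₀.idx * -1 + 40]
38. n23.tag = 1  [terminal]
39. n16.fin = -7  [b.tag * 3 - 10]
40. n15.fin = 28  [B₁.fin + 35]
41. n2.off = 14  [B.fin + C.off - 36]
42. n24.idx = 16  [terminal]
43. n0.depth = 11  [h.idx * 2 - 21]
44. n0.mk = 5  [D.off - 9]
45. n0.hot = false  [D.off > 14]
46. n0.acc = -9  [e.wid - 38]

14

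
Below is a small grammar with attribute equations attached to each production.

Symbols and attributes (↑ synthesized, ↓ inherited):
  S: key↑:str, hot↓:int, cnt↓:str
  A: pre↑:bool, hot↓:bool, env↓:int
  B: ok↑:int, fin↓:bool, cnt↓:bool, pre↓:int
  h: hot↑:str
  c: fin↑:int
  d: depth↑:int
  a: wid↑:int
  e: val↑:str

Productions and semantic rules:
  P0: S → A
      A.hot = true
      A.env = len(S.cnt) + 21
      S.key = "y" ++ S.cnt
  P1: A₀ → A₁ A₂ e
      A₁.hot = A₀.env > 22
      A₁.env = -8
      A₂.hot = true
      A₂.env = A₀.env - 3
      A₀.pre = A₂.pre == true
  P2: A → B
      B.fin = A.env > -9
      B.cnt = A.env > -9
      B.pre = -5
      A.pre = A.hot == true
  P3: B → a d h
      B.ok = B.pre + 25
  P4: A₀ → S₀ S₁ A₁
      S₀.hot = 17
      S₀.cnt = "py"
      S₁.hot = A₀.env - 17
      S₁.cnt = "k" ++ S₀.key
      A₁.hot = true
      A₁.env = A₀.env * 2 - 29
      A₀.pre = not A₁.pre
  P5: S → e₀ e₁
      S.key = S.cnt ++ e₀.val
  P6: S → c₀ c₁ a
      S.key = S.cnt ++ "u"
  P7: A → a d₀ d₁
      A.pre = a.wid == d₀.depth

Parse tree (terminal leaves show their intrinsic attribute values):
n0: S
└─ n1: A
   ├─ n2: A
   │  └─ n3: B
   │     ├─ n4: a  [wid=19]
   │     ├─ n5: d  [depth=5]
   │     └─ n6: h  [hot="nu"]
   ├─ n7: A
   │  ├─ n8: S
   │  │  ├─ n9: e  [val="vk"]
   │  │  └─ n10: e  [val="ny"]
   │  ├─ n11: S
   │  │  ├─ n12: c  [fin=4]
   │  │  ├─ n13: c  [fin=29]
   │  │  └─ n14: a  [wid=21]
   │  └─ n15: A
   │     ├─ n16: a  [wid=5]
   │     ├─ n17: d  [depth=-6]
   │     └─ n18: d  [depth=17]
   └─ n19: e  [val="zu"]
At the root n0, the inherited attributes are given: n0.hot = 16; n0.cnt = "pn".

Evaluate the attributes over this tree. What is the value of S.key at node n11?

"kpyvku"

1. n0.hot = 16  [given at root]
2. n0.cnt = "pn"  [given at root]
3. n1.hot = true  [true]
4. n1.env = 23  [len(S.cnt) + 21]
5. n2.hot = true  [A₀.env > 22]
6. n2.env = -8  [-8]
7. n3.fin = true  [A.env > -9]
8. n3.cnt = true  [A.env > -9]
9. n3.pre = -5  [-5]
10. n4.wid = 19  [terminal]
11. n5.depth = 5  [terminal]
12. n6.hot = "nu"  [terminal]
13. n3.ok = 20  [B.pre + 25]
14. n2.pre = true  [A.hot == true]
15. n7.hot = true  [true]
16. n7.env = 20  [A₀.env - 3]
17. n8.hot = 17  [17]
18. n8.cnt = "py"  ["py"]
19. n9.val = "vk"  [terminal]
20. n10.val = "ny"  [terminal]
21. n8.key = "pyvk"  [S.cnt ++ e₀.val]
22. n11.hot = 3  [A₀.env - 17]
23. n11.cnt = "kpyvk"  ["k" ++ S₀.key]
24. n12.fin = 4  [terminal]
25. n13.fin = 29  [terminal]
26. n14.wid = 21  [terminal]
27. n11.key = "kpyvku"  [S.cnt ++ "u"]
28. n15.hot = true  [true]
29. n15.env = 11  [A₀.env * 2 - 29]
30. n16.wid = 5  [terminal]
31. n17.depth = -6  [terminal]
32. n18.depth = 17  [terminal]
33. n15.pre = false  [a.wid == d₀.depth]
34. n7.pre = true  [not A₁.pre]
35. n19.val = "zu"  [terminal]
36. n1.pre = true  [A₂.pre == true]
37. n0.key = "ypn"  ["y" ++ S.cnt]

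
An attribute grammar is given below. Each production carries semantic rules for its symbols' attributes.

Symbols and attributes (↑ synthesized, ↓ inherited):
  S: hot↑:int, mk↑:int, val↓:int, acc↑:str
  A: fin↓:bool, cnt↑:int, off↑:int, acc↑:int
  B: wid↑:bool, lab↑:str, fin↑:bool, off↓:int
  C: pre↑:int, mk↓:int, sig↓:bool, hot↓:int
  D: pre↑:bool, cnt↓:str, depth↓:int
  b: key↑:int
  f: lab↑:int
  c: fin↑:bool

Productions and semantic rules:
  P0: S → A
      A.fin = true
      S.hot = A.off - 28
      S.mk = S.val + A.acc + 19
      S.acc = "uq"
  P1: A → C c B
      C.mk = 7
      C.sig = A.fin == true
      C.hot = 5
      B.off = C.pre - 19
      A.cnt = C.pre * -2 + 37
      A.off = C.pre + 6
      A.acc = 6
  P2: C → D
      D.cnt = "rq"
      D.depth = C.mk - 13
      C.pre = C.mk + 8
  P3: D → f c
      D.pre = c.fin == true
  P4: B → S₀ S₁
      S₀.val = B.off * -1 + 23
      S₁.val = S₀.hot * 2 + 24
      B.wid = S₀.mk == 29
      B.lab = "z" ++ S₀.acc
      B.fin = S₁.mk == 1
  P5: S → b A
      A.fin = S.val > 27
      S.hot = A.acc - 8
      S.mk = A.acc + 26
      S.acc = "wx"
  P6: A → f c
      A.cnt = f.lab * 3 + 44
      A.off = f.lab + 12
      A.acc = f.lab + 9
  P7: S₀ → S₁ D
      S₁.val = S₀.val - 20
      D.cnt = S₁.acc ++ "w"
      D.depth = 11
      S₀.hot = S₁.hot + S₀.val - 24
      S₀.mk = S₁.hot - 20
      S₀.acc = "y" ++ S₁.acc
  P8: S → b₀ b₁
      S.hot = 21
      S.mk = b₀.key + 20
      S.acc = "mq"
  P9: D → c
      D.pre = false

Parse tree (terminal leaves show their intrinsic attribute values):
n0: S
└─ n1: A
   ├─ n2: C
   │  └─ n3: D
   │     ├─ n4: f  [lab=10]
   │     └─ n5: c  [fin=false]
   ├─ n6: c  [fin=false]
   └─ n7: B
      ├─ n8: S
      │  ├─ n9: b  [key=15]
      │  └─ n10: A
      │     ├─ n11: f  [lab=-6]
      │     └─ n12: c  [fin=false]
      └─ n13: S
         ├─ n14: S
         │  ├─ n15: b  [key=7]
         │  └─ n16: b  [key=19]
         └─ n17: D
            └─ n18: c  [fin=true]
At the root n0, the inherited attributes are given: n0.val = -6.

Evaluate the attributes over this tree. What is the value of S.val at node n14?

1. n0.val = -6  [given at root]
2. n1.fin = true  [true]
3. n2.mk = 7  [7]
4. n2.sig = true  [A.fin == true]
5. n2.hot = 5  [5]
6. n3.cnt = "rq"  ["rq"]
7. n3.depth = -6  [C.mk - 13]
8. n4.lab = 10  [terminal]
9. n5.fin = false  [terminal]
10. n3.pre = false  [c.fin == true]
11. n2.pre = 15  [C.mk + 8]
12. n6.fin = false  [terminal]
13. n7.off = -4  [C.pre - 19]
14. n8.val = 27  [B.off * -1 + 23]
15. n9.key = 15  [terminal]
16. n10.fin = false  [S.val > 27]
17. n11.lab = -6  [terminal]
18. n12.fin = false  [terminal]
19. n10.cnt = 26  [f.lab * 3 + 44]
20. n10.off = 6  [f.lab + 12]
21. n10.acc = 3  [f.lab + 9]
22. n8.hot = -5  [A.acc - 8]
23. n8.mk = 29  [A.acc + 26]
24. n8.acc = "wx"  ["wx"]
25. n13.val = 14  [S₀.hot * 2 + 24]
26. n14.val = -6  [S₀.val - 20]
27. n15.key = 7  [terminal]
28. n16.key = 19  [terminal]
29. n14.hot = 21  [21]
30. n14.mk = 27  [b₀.key + 20]
31. n14.acc = "mq"  ["mq"]
32. n17.cnt = "mqw"  [S₁.acc ++ "w"]
33. n17.depth = 11  [11]
34. n18.fin = true  [terminal]
35. n17.pre = false  [false]
36. n13.hot = 11  [S₁.hot + S₀.val - 24]
37. n13.mk = 1  [S₁.hot - 20]
38. n13.acc = "ymq"  ["y" ++ S₁.acc]
39. n7.wid = true  [S₀.mk == 29]
40. n7.lab = "zwx"  ["z" ++ S₀.acc]
41. n7.fin = true  [S₁.mk == 1]
42. n1.cnt = 7  [C.pre * -2 + 37]
43. n1.off = 21  [C.pre + 6]
44. n1.acc = 6  [6]
45. n0.hot = -7  [A.off - 28]
46. n0.mk = 19  [S.val + A.acc + 19]
47. n0.acc = "uq"  ["uq"]

-6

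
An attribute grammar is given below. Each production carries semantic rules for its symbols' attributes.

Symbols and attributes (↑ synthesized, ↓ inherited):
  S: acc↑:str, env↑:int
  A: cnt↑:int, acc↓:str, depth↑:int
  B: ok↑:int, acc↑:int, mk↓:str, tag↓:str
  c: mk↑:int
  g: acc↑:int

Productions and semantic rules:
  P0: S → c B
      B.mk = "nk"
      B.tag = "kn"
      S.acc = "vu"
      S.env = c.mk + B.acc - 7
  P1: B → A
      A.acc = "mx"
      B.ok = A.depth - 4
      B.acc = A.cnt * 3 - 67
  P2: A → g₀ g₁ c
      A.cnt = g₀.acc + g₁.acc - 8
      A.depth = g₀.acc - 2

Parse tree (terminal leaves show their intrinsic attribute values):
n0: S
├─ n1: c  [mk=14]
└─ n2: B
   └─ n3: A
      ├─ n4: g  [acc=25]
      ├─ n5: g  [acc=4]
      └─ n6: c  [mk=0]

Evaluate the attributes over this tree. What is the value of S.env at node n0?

3

1. n1.mk = 14  [terminal]
2. n2.mk = "nk"  ["nk"]
3. n2.tag = "kn"  ["kn"]
4. n3.acc = "mx"  ["mx"]
5. n4.acc = 25  [terminal]
6. n5.acc = 4  [terminal]
7. n6.mk = 0  [terminal]
8. n3.cnt = 21  [g₀.acc + g₁.acc - 8]
9. n3.depth = 23  [g₀.acc - 2]
10. n2.ok = 19  [A.depth - 4]
11. n2.acc = -4  [A.cnt * 3 - 67]
12. n0.acc = "vu"  ["vu"]
13. n0.env = 3  [c.mk + B.acc - 7]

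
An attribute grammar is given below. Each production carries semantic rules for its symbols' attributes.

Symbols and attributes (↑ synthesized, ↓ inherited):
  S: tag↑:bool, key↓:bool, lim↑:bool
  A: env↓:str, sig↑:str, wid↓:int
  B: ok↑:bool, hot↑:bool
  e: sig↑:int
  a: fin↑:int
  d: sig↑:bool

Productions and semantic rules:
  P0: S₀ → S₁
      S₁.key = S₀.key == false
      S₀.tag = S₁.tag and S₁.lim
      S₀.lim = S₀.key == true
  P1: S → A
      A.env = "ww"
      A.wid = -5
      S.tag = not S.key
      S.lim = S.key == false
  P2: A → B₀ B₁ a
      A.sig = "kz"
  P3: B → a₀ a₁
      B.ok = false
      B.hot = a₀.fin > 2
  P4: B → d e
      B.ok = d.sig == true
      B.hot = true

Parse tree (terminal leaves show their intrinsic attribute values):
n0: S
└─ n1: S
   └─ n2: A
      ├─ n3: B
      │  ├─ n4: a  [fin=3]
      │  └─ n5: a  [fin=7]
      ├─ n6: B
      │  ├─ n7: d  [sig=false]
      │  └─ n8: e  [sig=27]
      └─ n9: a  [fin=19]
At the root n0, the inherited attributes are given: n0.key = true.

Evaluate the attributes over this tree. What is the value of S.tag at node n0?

true

1. n0.key = true  [given at root]
2. n1.key = false  [S₀.key == false]
3. n2.env = "ww"  ["ww"]
4. n2.wid = -5  [-5]
5. n4.fin = 3  [terminal]
6. n5.fin = 7  [terminal]
7. n3.ok = false  [false]
8. n3.hot = true  [a₀.fin > 2]
9. n7.sig = false  [terminal]
10. n8.sig = 27  [terminal]
11. n6.ok = false  [d.sig == true]
12. n6.hot = true  [true]
13. n9.fin = 19  [terminal]
14. n2.sig = "kz"  ["kz"]
15. n1.tag = true  [not S.key]
16. n1.lim = true  [S.key == false]
17. n0.tag = true  [S₁.tag and S₁.lim]
18. n0.lim = true  [S₀.key == true]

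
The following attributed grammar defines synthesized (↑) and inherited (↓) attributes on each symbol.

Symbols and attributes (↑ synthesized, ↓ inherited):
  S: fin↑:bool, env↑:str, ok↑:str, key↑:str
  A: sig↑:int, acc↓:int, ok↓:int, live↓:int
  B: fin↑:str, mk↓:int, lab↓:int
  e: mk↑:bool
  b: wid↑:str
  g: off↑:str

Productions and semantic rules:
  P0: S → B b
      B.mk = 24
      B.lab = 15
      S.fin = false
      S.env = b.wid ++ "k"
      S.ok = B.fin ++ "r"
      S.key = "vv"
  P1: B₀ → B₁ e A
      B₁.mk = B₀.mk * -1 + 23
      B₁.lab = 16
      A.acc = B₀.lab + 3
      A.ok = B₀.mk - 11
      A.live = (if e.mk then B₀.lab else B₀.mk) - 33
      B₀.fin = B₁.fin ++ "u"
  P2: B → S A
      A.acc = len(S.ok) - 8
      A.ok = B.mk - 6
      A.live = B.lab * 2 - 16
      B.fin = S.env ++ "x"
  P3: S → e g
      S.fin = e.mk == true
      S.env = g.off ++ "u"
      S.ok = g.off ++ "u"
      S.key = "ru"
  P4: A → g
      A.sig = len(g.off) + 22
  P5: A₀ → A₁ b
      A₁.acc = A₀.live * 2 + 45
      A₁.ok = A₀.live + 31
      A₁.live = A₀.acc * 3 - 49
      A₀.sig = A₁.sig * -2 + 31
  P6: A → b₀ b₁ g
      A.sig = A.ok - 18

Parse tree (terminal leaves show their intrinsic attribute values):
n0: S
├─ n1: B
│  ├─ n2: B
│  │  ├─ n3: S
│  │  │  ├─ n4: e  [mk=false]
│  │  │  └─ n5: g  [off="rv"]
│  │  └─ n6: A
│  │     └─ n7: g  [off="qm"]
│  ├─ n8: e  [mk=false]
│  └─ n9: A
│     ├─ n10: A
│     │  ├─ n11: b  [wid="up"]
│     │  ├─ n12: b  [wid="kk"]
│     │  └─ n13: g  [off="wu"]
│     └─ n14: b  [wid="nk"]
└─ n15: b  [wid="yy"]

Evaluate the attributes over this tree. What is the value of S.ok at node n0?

1. n1.mk = 24  [24]
2. n1.lab = 15  [15]
3. n2.mk = -1  [B₀.mk * -1 + 23]
4. n2.lab = 16  [16]
5. n4.mk = false  [terminal]
6. n5.off = "rv"  [terminal]
7. n3.fin = false  [e.mk == true]
8. n3.env = "rvu"  [g.off ++ "u"]
9. n3.ok = "rvu"  [g.off ++ "u"]
10. n3.key = "ru"  ["ru"]
11. n6.acc = -5  [len(S.ok) - 8]
12. n6.ok = -7  [B.mk - 6]
13. n6.live = 16  [B.lab * 2 - 16]
14. n7.off = "qm"  [terminal]
15. n6.sig = 24  [len(g.off) + 22]
16. n2.fin = "rvux"  [S.env ++ "x"]
17. n8.mk = false  [terminal]
18. n9.acc = 18  [B₀.lab + 3]
19. n9.ok = 13  [B₀.mk - 11]
20. n9.live = -9  [(if e.mk then B₀.lab else B₀.mk) - 33]
21. n10.acc = 27  [A₀.live * 2 + 45]
22. n10.ok = 22  [A₀.live + 31]
23. n10.live = 5  [A₀.acc * 3 - 49]
24. n11.wid = "up"  [terminal]
25. n12.wid = "kk"  [terminal]
26. n13.off = "wu"  [terminal]
27. n10.sig = 4  [A.ok - 18]
28. n14.wid = "nk"  [terminal]
29. n9.sig = 23  [A₁.sig * -2 + 31]
30. n1.fin = "rvuxu"  [B₁.fin ++ "u"]
31. n15.wid = "yy"  [terminal]
32. n0.fin = false  [false]
33. n0.env = "yyk"  [b.wid ++ "k"]
34. n0.ok = "rvuxur"  [B.fin ++ "r"]
35. n0.key = "vv"  ["vv"]

"rvuxur"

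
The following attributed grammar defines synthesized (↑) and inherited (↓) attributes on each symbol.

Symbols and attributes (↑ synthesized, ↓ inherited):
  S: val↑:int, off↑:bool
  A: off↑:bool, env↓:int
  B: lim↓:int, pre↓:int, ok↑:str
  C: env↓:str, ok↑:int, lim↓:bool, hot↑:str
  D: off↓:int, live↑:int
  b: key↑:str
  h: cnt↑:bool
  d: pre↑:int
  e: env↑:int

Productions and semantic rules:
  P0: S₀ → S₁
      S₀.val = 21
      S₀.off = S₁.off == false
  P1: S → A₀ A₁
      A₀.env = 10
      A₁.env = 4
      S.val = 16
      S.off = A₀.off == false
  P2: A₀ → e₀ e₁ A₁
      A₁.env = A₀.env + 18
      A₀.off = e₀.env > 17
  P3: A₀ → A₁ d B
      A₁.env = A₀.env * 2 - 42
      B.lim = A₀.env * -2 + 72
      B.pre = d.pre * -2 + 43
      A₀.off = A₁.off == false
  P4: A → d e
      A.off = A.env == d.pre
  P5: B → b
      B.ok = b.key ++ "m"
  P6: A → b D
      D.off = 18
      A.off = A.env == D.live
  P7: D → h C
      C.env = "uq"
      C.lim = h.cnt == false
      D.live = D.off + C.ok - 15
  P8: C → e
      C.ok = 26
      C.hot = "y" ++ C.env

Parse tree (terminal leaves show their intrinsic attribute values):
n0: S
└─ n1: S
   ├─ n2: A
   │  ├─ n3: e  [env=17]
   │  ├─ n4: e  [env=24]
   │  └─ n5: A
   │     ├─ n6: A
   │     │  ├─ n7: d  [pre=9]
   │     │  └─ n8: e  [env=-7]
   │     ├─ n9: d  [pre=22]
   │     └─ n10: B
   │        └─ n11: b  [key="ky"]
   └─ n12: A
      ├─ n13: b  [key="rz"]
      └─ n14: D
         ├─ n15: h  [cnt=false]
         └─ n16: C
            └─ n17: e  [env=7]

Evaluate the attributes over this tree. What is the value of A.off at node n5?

1. n2.env = 10  [10]
2. n3.env = 17  [terminal]
3. n4.env = 24  [terminal]
4. n5.env = 28  [A₀.env + 18]
5. n6.env = 14  [A₀.env * 2 - 42]
6. n7.pre = 9  [terminal]
7. n8.env = -7  [terminal]
8. n6.off = false  [A.env == d.pre]
9. n9.pre = 22  [terminal]
10. n10.lim = 16  [A₀.env * -2 + 72]
11. n10.pre = -1  [d.pre * -2 + 43]
12. n11.key = "ky"  [terminal]
13. n10.ok = "kym"  [b.key ++ "m"]
14. n5.off = true  [A₁.off == false]
15. n2.off = false  [e₀.env > 17]
16. n12.env = 4  [4]
17. n13.key = "rz"  [terminal]
18. n14.off = 18  [18]
19. n15.cnt = false  [terminal]
20. n16.env = "uq"  ["uq"]
21. n16.lim = true  [h.cnt == false]
22. n17.env = 7  [terminal]
23. n16.ok = 26  [26]
24. n16.hot = "yuq"  ["y" ++ C.env]
25. n14.live = 29  [D.off + C.ok - 15]
26. n12.off = false  [A.env == D.live]
27. n1.val = 16  [16]
28. n1.off = true  [A₀.off == false]
29. n0.val = 21  [21]
30. n0.off = false  [S₁.off == false]

true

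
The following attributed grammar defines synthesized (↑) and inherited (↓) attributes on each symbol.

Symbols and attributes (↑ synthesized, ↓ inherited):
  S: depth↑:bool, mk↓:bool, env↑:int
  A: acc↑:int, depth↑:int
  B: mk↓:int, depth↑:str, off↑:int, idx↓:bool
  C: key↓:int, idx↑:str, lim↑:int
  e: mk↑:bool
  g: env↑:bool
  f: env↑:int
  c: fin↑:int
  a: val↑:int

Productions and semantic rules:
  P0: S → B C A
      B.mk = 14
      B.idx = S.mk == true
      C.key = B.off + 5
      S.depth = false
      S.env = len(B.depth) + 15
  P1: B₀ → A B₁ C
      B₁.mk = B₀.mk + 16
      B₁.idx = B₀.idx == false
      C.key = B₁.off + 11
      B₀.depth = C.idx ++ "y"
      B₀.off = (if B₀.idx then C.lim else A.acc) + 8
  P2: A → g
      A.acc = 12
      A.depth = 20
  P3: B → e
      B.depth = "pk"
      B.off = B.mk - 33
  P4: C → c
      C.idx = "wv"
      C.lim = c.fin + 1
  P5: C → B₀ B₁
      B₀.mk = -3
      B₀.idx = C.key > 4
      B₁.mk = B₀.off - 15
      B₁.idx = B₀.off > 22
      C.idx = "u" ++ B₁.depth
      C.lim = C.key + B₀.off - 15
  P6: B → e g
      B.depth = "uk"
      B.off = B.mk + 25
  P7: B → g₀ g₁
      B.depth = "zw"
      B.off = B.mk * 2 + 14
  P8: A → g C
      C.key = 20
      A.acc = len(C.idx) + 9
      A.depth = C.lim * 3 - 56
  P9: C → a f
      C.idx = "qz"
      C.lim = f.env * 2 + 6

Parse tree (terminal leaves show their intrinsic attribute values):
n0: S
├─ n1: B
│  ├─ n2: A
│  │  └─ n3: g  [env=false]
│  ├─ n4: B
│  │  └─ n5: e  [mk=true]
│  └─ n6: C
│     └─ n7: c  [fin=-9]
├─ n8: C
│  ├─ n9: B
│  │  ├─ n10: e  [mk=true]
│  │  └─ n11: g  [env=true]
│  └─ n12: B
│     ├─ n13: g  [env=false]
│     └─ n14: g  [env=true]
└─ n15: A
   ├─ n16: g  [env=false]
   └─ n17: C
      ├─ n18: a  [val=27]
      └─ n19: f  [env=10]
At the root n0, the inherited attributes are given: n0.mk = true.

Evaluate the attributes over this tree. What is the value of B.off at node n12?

28

1. n0.mk = true  [given at root]
2. n1.mk = 14  [14]
3. n1.idx = true  [S.mk == true]
4. n3.env = false  [terminal]
5. n2.acc = 12  [12]
6. n2.depth = 20  [20]
7. n4.mk = 30  [B₀.mk + 16]
8. n4.idx = false  [B₀.idx == false]
9. n5.mk = true  [terminal]
10. n4.depth = "pk"  ["pk"]
11. n4.off = -3  [B.mk - 33]
12. n6.key = 8  [B₁.off + 11]
13. n7.fin = -9  [terminal]
14. n6.idx = "wv"  ["wv"]
15. n6.lim = -8  [c.fin + 1]
16. n1.depth = "wvy"  [C.idx ++ "y"]
17. n1.off = 0  [(if B₀.idx then C.lim else A.acc) + 8]
18. n8.key = 5  [B.off + 5]
19. n9.mk = -3  [-3]
20. n9.idx = true  [C.key > 4]
21. n10.mk = true  [terminal]
22. n11.env = true  [terminal]
23. n9.depth = "uk"  ["uk"]
24. n9.off = 22  [B.mk + 25]
25. n12.mk = 7  [B₀.off - 15]
26. n12.idx = false  [B₀.off > 22]
27. n13.env = false  [terminal]
28. n14.env = true  [terminal]
29. n12.depth = "zw"  ["zw"]
30. n12.off = 28  [B.mk * 2 + 14]
31. n8.idx = "uzw"  ["u" ++ B₁.depth]
32. n8.lim = 12  [C.key + B₀.off - 15]
33. n16.env = false  [terminal]
34. n17.key = 20  [20]
35. n18.val = 27  [terminal]
36. n19.env = 10  [terminal]
37. n17.idx = "qz"  ["qz"]
38. n17.lim = 26  [f.env * 2 + 6]
39. n15.acc = 11  [len(C.idx) + 9]
40. n15.depth = 22  [C.lim * 3 - 56]
41. n0.depth = false  [false]
42. n0.env = 18  [len(B.depth) + 15]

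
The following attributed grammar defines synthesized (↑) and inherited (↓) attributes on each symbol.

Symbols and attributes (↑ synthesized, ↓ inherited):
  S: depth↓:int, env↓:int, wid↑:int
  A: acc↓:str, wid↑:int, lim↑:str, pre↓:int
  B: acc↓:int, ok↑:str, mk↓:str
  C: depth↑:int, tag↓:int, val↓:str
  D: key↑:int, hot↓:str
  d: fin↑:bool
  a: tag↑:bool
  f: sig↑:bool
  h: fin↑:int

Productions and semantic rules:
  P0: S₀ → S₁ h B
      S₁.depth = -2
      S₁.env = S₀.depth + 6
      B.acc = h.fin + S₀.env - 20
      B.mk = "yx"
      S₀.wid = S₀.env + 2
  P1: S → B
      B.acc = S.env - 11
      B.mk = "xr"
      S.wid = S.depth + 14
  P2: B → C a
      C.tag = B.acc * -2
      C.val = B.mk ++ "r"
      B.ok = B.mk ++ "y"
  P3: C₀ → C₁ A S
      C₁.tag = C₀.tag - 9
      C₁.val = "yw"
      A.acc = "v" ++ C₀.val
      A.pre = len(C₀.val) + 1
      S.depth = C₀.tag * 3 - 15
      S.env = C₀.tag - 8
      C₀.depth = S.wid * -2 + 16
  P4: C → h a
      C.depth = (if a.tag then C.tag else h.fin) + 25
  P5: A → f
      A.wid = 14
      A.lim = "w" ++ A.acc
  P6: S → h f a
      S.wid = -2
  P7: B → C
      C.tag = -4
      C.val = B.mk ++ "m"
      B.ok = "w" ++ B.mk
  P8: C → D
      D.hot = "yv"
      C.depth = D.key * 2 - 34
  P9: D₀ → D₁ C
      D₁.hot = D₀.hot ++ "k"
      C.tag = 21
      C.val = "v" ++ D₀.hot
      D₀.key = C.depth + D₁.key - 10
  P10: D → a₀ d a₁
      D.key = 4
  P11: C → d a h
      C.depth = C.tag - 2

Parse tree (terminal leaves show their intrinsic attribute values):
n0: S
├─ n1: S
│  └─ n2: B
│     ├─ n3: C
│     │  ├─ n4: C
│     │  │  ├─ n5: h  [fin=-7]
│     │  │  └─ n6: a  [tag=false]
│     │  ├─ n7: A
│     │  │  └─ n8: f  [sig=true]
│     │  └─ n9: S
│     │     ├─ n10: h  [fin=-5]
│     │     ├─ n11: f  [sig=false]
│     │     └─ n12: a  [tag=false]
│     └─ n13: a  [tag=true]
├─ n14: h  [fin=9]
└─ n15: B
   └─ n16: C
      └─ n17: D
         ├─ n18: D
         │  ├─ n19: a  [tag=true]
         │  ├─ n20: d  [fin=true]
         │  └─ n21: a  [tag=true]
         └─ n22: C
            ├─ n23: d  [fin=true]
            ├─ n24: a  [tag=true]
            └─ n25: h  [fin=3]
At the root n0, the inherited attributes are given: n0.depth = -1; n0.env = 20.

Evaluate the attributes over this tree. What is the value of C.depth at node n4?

18

1. n0.depth = -1  [given at root]
2. n0.env = 20  [given at root]
3. n1.depth = -2  [-2]
4. n1.env = 5  [S₀.depth + 6]
5. n2.acc = -6  [S.env - 11]
6. n2.mk = "xr"  ["xr"]
7. n3.tag = 12  [B.acc * -2]
8. n3.val = "xrr"  [B.mk ++ "r"]
9. n4.tag = 3  [C₀.tag - 9]
10. n4.val = "yw"  ["yw"]
11. n5.fin = -7  [terminal]
12. n6.tag = false  [terminal]
13. n4.depth = 18  [(if a.tag then C.tag else h.fin) + 25]
14. n7.acc = "vxrr"  ["v" ++ C₀.val]
15. n7.pre = 4  [len(C₀.val) + 1]
16. n8.sig = true  [terminal]
17. n7.wid = 14  [14]
18. n7.lim = "wvxrr"  ["w" ++ A.acc]
19. n9.depth = 21  [C₀.tag * 3 - 15]
20. n9.env = 4  [C₀.tag - 8]
21. n10.fin = -5  [terminal]
22. n11.sig = false  [terminal]
23. n12.tag = false  [terminal]
24. n9.wid = -2  [-2]
25. n3.depth = 20  [S.wid * -2 + 16]
26. n13.tag = true  [terminal]
27. n2.ok = "xry"  [B.mk ++ "y"]
28. n1.wid = 12  [S.depth + 14]
29. n14.fin = 9  [terminal]
30. n15.acc = 9  [h.fin + S₀.env - 20]
31. n15.mk = "yx"  ["yx"]
32. n16.tag = -4  [-4]
33. n16.val = "yxm"  [B.mk ++ "m"]
34. n17.hot = "yv"  ["yv"]
35. n18.hot = "yvk"  [D₀.hot ++ "k"]
36. n19.tag = true  [terminal]
37. n20.fin = true  [terminal]
38. n21.tag = true  [terminal]
39. n18.key = 4  [4]
40. n22.tag = 21  [21]
41. n22.val = "vyv"  ["v" ++ D₀.hot]
42. n23.fin = true  [terminal]
43. n24.tag = true  [terminal]
44. n25.fin = 3  [terminal]
45. n22.depth = 19  [C.tag - 2]
46. n17.key = 13  [C.depth + D₁.key - 10]
47. n16.depth = -8  [D.key * 2 - 34]
48. n15.ok = "wyx"  ["w" ++ B.mk]
49. n0.wid = 22  [S₀.env + 2]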